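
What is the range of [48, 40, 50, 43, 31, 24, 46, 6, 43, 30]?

44

Step 1: Identify the maximum value: max = 50
Step 2: Identify the minimum value: min = 6
Step 3: Range = max - min = 50 - 6 = 44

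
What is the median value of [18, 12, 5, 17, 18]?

17

Step 1: Sort the data in ascending order: [5, 12, 17, 18, 18]
Step 2: The number of values is n = 5.
Step 3: Since n is odd, the median is the middle value at position 3: 17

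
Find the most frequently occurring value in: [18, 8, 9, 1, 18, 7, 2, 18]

18

Step 1: Count the frequency of each value:
  1: appears 1 time(s)
  2: appears 1 time(s)
  7: appears 1 time(s)
  8: appears 1 time(s)
  9: appears 1 time(s)
  18: appears 3 time(s)
Step 2: The value 18 appears most frequently (3 times).
Step 3: Mode = 18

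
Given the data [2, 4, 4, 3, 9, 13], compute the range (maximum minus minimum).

11

Step 1: Identify the maximum value: max = 13
Step 2: Identify the minimum value: min = 2
Step 3: Range = max - min = 13 - 2 = 11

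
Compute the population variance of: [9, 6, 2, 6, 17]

25.2

Step 1: Compute the mean: (9 + 6 + 2 + 6 + 17) / 5 = 8
Step 2: Compute squared deviations from the mean:
  (9 - 8)^2 = 1
  (6 - 8)^2 = 4
  (2 - 8)^2 = 36
  (6 - 8)^2 = 4
  (17 - 8)^2 = 81
Step 3: Sum of squared deviations = 126
Step 4: Population variance = 126 / 5 = 25.2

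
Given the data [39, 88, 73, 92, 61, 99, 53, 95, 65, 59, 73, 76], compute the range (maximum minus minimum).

60

Step 1: Identify the maximum value: max = 99
Step 2: Identify the minimum value: min = 39
Step 3: Range = max - min = 99 - 39 = 60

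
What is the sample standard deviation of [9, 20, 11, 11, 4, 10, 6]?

5.0803

Step 1: Compute the mean: 10.1429
Step 2: Sum of squared deviations from the mean: 154.8571
Step 3: Sample variance = 154.8571 / 6 = 25.8095
Step 4: Standard deviation = sqrt(25.8095) = 5.0803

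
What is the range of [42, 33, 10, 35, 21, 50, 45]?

40

Step 1: Identify the maximum value: max = 50
Step 2: Identify the minimum value: min = 10
Step 3: Range = max - min = 50 - 10 = 40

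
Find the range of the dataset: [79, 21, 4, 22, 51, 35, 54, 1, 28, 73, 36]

78

Step 1: Identify the maximum value: max = 79
Step 2: Identify the minimum value: min = 1
Step 3: Range = max - min = 79 - 1 = 78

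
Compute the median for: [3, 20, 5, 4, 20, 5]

5

Step 1: Sort the data in ascending order: [3, 4, 5, 5, 20, 20]
Step 2: The number of values is n = 6.
Step 3: Since n is even, the median is the average of positions 3 and 4:
  Median = (5 + 5) / 2 = 5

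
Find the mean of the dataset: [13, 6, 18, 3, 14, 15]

11.5

Step 1: Sum all values: 13 + 6 + 18 + 3 + 14 + 15 = 69
Step 2: Count the number of values: n = 6
Step 3: Mean = sum / n = 69 / 6 = 11.5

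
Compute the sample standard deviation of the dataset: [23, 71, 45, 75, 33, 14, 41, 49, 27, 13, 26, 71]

22.0674

Step 1: Compute the mean: 40.6667
Step 2: Sum of squared deviations from the mean: 5356.6667
Step 3: Sample variance = 5356.6667 / 11 = 486.9697
Step 4: Standard deviation = sqrt(486.9697) = 22.0674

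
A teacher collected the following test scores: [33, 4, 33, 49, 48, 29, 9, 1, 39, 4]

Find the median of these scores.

31

Step 1: Sort the data in ascending order: [1, 4, 4, 9, 29, 33, 33, 39, 48, 49]
Step 2: The number of values is n = 10.
Step 3: Since n is even, the median is the average of positions 5 and 6:
  Median = (29 + 33) / 2 = 31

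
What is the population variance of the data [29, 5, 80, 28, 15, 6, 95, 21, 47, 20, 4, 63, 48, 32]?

738.4541

Step 1: Compute the mean: (29 + 5 + 80 + 28 + 15 + 6 + 95 + 21 + 47 + 20 + 4 + 63 + 48 + 32) / 14 = 35.2143
Step 2: Compute squared deviations from the mean:
  (29 - 35.2143)^2 = 38.6173
  (5 - 35.2143)^2 = 912.9031
  (80 - 35.2143)^2 = 2005.7602
  (28 - 35.2143)^2 = 52.0459
  (15 - 35.2143)^2 = 408.6173
  (6 - 35.2143)^2 = 853.4745
  (95 - 35.2143)^2 = 3574.3316
  (21 - 35.2143)^2 = 202.0459
  (47 - 35.2143)^2 = 138.9031
  (20 - 35.2143)^2 = 231.4745
  (4 - 35.2143)^2 = 974.3316
  (63 - 35.2143)^2 = 772.0459
  (48 - 35.2143)^2 = 163.4745
  (32 - 35.2143)^2 = 10.3316
Step 3: Sum of squared deviations = 10338.3571
Step 4: Population variance = 10338.3571 / 14 = 738.4541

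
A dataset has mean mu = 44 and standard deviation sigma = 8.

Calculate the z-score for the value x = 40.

-0.5

Step 1: Recall the z-score formula: z = (x - mu) / sigma
Step 2: Substitute values: z = (40 - 44) / 8
Step 3: z = -4 / 8 = -0.5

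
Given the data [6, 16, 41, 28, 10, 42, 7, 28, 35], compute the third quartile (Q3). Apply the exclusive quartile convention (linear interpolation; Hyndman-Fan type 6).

38

Step 1: Sort the data: [6, 7, 10, 16, 28, 28, 35, 41, 42]
Step 2: n = 9
Step 3: Using the exclusive quartile method:
  Q1 = 8.5
  Q2 (median) = 28
  Q3 = 38
  IQR = Q3 - Q1 = 38 - 8.5 = 29.5
Step 4: Q3 = 38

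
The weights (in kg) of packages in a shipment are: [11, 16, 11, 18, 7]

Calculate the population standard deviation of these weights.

3.9294

Step 1: Compute the mean: 12.6
Step 2: Sum of squared deviations from the mean: 77.2
Step 3: Population variance = 77.2 / 5 = 15.44
Step 4: Standard deviation = sqrt(15.44) = 3.9294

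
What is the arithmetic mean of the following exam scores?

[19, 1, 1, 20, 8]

9.8

Step 1: Sum all values: 19 + 1 + 1 + 20 + 8 = 49
Step 2: Count the number of values: n = 5
Step 3: Mean = sum / n = 49 / 5 = 9.8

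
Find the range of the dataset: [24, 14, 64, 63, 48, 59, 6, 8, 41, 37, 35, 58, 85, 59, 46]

79

Step 1: Identify the maximum value: max = 85
Step 2: Identify the minimum value: min = 6
Step 3: Range = max - min = 85 - 6 = 79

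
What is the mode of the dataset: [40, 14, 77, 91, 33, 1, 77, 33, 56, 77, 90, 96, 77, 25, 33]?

77

Step 1: Count the frequency of each value:
  1: appears 1 time(s)
  14: appears 1 time(s)
  25: appears 1 time(s)
  33: appears 3 time(s)
  40: appears 1 time(s)
  56: appears 1 time(s)
  77: appears 4 time(s)
  90: appears 1 time(s)
  91: appears 1 time(s)
  96: appears 1 time(s)
Step 2: The value 77 appears most frequently (4 times).
Step 3: Mode = 77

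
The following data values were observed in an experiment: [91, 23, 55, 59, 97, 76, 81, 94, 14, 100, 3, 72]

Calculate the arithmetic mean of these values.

63.75

Step 1: Sum all values: 91 + 23 + 55 + 59 + 97 + 76 + 81 + 94 + 14 + 100 + 3 + 72 = 765
Step 2: Count the number of values: n = 12
Step 3: Mean = sum / n = 765 / 12 = 63.75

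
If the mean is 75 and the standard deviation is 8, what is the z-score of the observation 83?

1

Step 1: Recall the z-score formula: z = (x - mu) / sigma
Step 2: Substitute values: z = (83 - 75) / 8
Step 3: z = 8 / 8 = 1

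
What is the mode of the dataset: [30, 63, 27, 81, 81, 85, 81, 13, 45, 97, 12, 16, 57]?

81

Step 1: Count the frequency of each value:
  12: appears 1 time(s)
  13: appears 1 time(s)
  16: appears 1 time(s)
  27: appears 1 time(s)
  30: appears 1 time(s)
  45: appears 1 time(s)
  57: appears 1 time(s)
  63: appears 1 time(s)
  81: appears 3 time(s)
  85: appears 1 time(s)
  97: appears 1 time(s)
Step 2: The value 81 appears most frequently (3 times).
Step 3: Mode = 81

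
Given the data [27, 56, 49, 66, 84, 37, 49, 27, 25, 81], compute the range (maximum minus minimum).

59

Step 1: Identify the maximum value: max = 84
Step 2: Identify the minimum value: min = 25
Step 3: Range = max - min = 84 - 25 = 59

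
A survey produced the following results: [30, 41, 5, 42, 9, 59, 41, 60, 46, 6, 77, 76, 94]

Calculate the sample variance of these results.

790.9103

Step 1: Compute the mean: (30 + 41 + 5 + 42 + 9 + 59 + 41 + 60 + 46 + 6 + 77 + 76 + 94) / 13 = 45.0769
Step 2: Compute squared deviations from the mean:
  (30 - 45.0769)^2 = 227.3136
  (41 - 45.0769)^2 = 16.6213
  (5 - 45.0769)^2 = 1606.1598
  (42 - 45.0769)^2 = 9.4675
  (9 - 45.0769)^2 = 1301.5444
  (59 - 45.0769)^2 = 193.8521
  (41 - 45.0769)^2 = 16.6213
  (60 - 45.0769)^2 = 222.6982
  (46 - 45.0769)^2 = 0.8521
  (6 - 45.0769)^2 = 1527.0059
  (77 - 45.0769)^2 = 1019.0828
  (76 - 45.0769)^2 = 956.2367
  (94 - 45.0769)^2 = 2393.4675
Step 3: Sum of squared deviations = 9490.9231
Step 4: Sample variance = 9490.9231 / 12 = 790.9103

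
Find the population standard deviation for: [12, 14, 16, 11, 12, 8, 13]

2.3123

Step 1: Compute the mean: 12.2857
Step 2: Sum of squared deviations from the mean: 37.4286
Step 3: Population variance = 37.4286 / 7 = 5.3469
Step 4: Standard deviation = sqrt(5.3469) = 2.3123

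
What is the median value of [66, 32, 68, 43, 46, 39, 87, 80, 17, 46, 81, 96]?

56

Step 1: Sort the data in ascending order: [17, 32, 39, 43, 46, 46, 66, 68, 80, 81, 87, 96]
Step 2: The number of values is n = 12.
Step 3: Since n is even, the median is the average of positions 6 and 7:
  Median = (46 + 66) / 2 = 56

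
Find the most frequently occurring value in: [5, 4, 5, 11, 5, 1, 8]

5

Step 1: Count the frequency of each value:
  1: appears 1 time(s)
  4: appears 1 time(s)
  5: appears 3 time(s)
  8: appears 1 time(s)
  11: appears 1 time(s)
Step 2: The value 5 appears most frequently (3 times).
Step 3: Mode = 5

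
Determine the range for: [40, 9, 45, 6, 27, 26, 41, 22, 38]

39

Step 1: Identify the maximum value: max = 45
Step 2: Identify the minimum value: min = 6
Step 3: Range = max - min = 45 - 6 = 39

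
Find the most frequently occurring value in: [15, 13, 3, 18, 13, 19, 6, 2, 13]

13

Step 1: Count the frequency of each value:
  2: appears 1 time(s)
  3: appears 1 time(s)
  6: appears 1 time(s)
  13: appears 3 time(s)
  15: appears 1 time(s)
  18: appears 1 time(s)
  19: appears 1 time(s)
Step 2: The value 13 appears most frequently (3 times).
Step 3: Mode = 13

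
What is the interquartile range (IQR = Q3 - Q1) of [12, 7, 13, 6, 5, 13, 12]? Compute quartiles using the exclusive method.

7

Step 1: Sort the data: [5, 6, 7, 12, 12, 13, 13]
Step 2: n = 7
Step 3: Using the exclusive quartile method:
  Q1 = 6
  Q2 (median) = 12
  Q3 = 13
  IQR = Q3 - Q1 = 13 - 6 = 7
Step 4: IQR = 7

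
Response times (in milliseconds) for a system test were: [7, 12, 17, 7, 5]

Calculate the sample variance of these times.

23.8

Step 1: Compute the mean: (7 + 12 + 17 + 7 + 5) / 5 = 9.6
Step 2: Compute squared deviations from the mean:
  (7 - 9.6)^2 = 6.76
  (12 - 9.6)^2 = 5.76
  (17 - 9.6)^2 = 54.76
  (7 - 9.6)^2 = 6.76
  (5 - 9.6)^2 = 21.16
Step 3: Sum of squared deviations = 95.2
Step 4: Sample variance = 95.2 / 4 = 23.8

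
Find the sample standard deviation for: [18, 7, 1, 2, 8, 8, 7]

5.5291

Step 1: Compute the mean: 7.2857
Step 2: Sum of squared deviations from the mean: 183.4286
Step 3: Sample variance = 183.4286 / 6 = 30.5714
Step 4: Standard deviation = sqrt(30.5714) = 5.5291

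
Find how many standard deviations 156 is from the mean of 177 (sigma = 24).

-0.875

Step 1: Recall the z-score formula: z = (x - mu) / sigma
Step 2: Substitute values: z = (156 - 177) / 24
Step 3: z = -21 / 24 = -0.875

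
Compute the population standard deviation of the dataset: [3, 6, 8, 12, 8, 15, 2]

4.3

Step 1: Compute the mean: 7.7143
Step 2: Sum of squared deviations from the mean: 129.4286
Step 3: Population variance = 129.4286 / 7 = 18.4898
Step 4: Standard deviation = sqrt(18.4898) = 4.3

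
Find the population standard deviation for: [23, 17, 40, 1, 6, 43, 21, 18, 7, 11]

13.1989

Step 1: Compute the mean: 18.7
Step 2: Sum of squared deviations from the mean: 1742.1
Step 3: Population variance = 1742.1 / 10 = 174.21
Step 4: Standard deviation = sqrt(174.21) = 13.1989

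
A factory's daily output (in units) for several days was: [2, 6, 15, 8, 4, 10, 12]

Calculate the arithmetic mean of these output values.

8.1429

Step 1: Sum all values: 2 + 6 + 15 + 8 + 4 + 10 + 12 = 57
Step 2: Count the number of values: n = 7
Step 3: Mean = sum / n = 57 / 7 = 8.1429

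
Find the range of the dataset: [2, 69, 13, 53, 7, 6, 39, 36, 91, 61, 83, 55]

89

Step 1: Identify the maximum value: max = 91
Step 2: Identify the minimum value: min = 2
Step 3: Range = max - min = 91 - 2 = 89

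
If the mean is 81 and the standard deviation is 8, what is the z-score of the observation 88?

0.875

Step 1: Recall the z-score formula: z = (x - mu) / sigma
Step 2: Substitute values: z = (88 - 81) / 8
Step 3: z = 7 / 8 = 0.875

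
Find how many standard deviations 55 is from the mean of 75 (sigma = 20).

-1

Step 1: Recall the z-score formula: z = (x - mu) / sigma
Step 2: Substitute values: z = (55 - 75) / 20
Step 3: z = -20 / 20 = -1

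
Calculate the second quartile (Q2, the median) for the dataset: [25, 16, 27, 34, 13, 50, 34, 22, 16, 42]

26

Step 1: Sort the data: [13, 16, 16, 22, 25, 27, 34, 34, 42, 50]
Step 2: n = 10
Step 3: Q2 is the median. Since n is even, it is the average of the values at positions 5 and 6:
  Q2 = (25 + 27) / 2 = 26
Step 4: Q2 = 26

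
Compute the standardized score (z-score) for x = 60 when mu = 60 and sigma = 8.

0

Step 1: Recall the z-score formula: z = (x - mu) / sigma
Step 2: Substitute values: z = (60 - 60) / 8
Step 3: z = 0 / 8 = 0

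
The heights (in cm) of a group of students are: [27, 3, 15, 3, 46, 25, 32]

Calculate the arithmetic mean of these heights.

21.5714

Step 1: Sum all values: 27 + 3 + 15 + 3 + 46 + 25 + 32 = 151
Step 2: Count the number of values: n = 7
Step 3: Mean = sum / n = 151 / 7 = 21.5714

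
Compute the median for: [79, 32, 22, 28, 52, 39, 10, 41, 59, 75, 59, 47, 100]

47

Step 1: Sort the data in ascending order: [10, 22, 28, 32, 39, 41, 47, 52, 59, 59, 75, 79, 100]
Step 2: The number of values is n = 13.
Step 3: Since n is odd, the median is the middle value at position 7: 47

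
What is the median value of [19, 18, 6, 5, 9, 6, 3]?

6

Step 1: Sort the data in ascending order: [3, 5, 6, 6, 9, 18, 19]
Step 2: The number of values is n = 7.
Step 3: Since n is odd, the median is the middle value at position 4: 6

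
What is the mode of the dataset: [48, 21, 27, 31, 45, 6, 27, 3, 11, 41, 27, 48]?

27

Step 1: Count the frequency of each value:
  3: appears 1 time(s)
  6: appears 1 time(s)
  11: appears 1 time(s)
  21: appears 1 time(s)
  27: appears 3 time(s)
  31: appears 1 time(s)
  41: appears 1 time(s)
  45: appears 1 time(s)
  48: appears 2 time(s)
Step 2: The value 27 appears most frequently (3 times).
Step 3: Mode = 27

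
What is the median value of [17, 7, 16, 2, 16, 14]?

15

Step 1: Sort the data in ascending order: [2, 7, 14, 16, 16, 17]
Step 2: The number of values is n = 6.
Step 3: Since n is even, the median is the average of positions 3 and 4:
  Median = (14 + 16) / 2 = 15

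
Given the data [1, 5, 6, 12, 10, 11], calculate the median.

8

Step 1: Sort the data in ascending order: [1, 5, 6, 10, 11, 12]
Step 2: The number of values is n = 6.
Step 3: Since n is even, the median is the average of positions 3 and 4:
  Median = (6 + 10) / 2 = 8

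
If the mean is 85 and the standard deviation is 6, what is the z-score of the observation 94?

1.5

Step 1: Recall the z-score formula: z = (x - mu) / sigma
Step 2: Substitute values: z = (94 - 85) / 6
Step 3: z = 9 / 6 = 1.5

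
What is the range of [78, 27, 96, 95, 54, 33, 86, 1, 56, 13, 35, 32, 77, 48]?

95

Step 1: Identify the maximum value: max = 96
Step 2: Identify the minimum value: min = 1
Step 3: Range = max - min = 96 - 1 = 95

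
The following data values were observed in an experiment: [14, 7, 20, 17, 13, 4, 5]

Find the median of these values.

13

Step 1: Sort the data in ascending order: [4, 5, 7, 13, 14, 17, 20]
Step 2: The number of values is n = 7.
Step 3: Since n is odd, the median is the middle value at position 4: 13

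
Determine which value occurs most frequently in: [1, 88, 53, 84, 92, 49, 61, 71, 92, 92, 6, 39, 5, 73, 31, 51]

92

Step 1: Count the frequency of each value:
  1: appears 1 time(s)
  5: appears 1 time(s)
  6: appears 1 time(s)
  31: appears 1 time(s)
  39: appears 1 time(s)
  49: appears 1 time(s)
  51: appears 1 time(s)
  53: appears 1 time(s)
  61: appears 1 time(s)
  71: appears 1 time(s)
  73: appears 1 time(s)
  84: appears 1 time(s)
  88: appears 1 time(s)
  92: appears 3 time(s)
Step 2: The value 92 appears most frequently (3 times).
Step 3: Mode = 92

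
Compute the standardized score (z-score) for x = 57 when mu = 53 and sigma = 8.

0.5

Step 1: Recall the z-score formula: z = (x - mu) / sigma
Step 2: Substitute values: z = (57 - 53) / 8
Step 3: z = 4 / 8 = 0.5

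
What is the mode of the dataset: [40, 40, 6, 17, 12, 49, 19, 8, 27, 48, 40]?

40

Step 1: Count the frequency of each value:
  6: appears 1 time(s)
  8: appears 1 time(s)
  12: appears 1 time(s)
  17: appears 1 time(s)
  19: appears 1 time(s)
  27: appears 1 time(s)
  40: appears 3 time(s)
  48: appears 1 time(s)
  49: appears 1 time(s)
Step 2: The value 40 appears most frequently (3 times).
Step 3: Mode = 40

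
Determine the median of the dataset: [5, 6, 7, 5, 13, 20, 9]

7

Step 1: Sort the data in ascending order: [5, 5, 6, 7, 9, 13, 20]
Step 2: The number of values is n = 7.
Step 3: Since n is odd, the median is the middle value at position 4: 7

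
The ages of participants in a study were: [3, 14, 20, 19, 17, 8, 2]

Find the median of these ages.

14

Step 1: Sort the data in ascending order: [2, 3, 8, 14, 17, 19, 20]
Step 2: The number of values is n = 7.
Step 3: Since n is odd, the median is the middle value at position 4: 14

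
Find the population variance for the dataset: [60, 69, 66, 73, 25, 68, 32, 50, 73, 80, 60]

275.1405

Step 1: Compute the mean: (60 + 69 + 66 + 73 + 25 + 68 + 32 + 50 + 73 + 80 + 60) / 11 = 59.6364
Step 2: Compute squared deviations from the mean:
  (60 - 59.6364)^2 = 0.1322
  (69 - 59.6364)^2 = 87.6777
  (66 - 59.6364)^2 = 40.4959
  (73 - 59.6364)^2 = 178.5868
  (25 - 59.6364)^2 = 1199.6777
  (68 - 59.6364)^2 = 69.9504
  (32 - 59.6364)^2 = 763.7686
  (50 - 59.6364)^2 = 92.8595
  (73 - 59.6364)^2 = 178.5868
  (80 - 59.6364)^2 = 414.6777
  (60 - 59.6364)^2 = 0.1322
Step 3: Sum of squared deviations = 3026.5455
Step 4: Population variance = 3026.5455 / 11 = 275.1405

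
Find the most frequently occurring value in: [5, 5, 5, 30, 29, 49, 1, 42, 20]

5

Step 1: Count the frequency of each value:
  1: appears 1 time(s)
  5: appears 3 time(s)
  20: appears 1 time(s)
  29: appears 1 time(s)
  30: appears 1 time(s)
  42: appears 1 time(s)
  49: appears 1 time(s)
Step 2: The value 5 appears most frequently (3 times).
Step 3: Mode = 5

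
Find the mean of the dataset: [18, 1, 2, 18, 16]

11

Step 1: Sum all values: 18 + 1 + 2 + 18 + 16 = 55
Step 2: Count the number of values: n = 5
Step 3: Mean = sum / n = 55 / 5 = 11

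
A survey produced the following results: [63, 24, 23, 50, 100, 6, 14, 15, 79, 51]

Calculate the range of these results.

94

Step 1: Identify the maximum value: max = 100
Step 2: Identify the minimum value: min = 6
Step 3: Range = max - min = 100 - 6 = 94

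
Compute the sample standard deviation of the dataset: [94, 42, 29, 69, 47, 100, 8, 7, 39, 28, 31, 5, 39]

30.3742

Step 1: Compute the mean: 41.3846
Step 2: Sum of squared deviations from the mean: 11071.0769
Step 3: Sample variance = 11071.0769 / 12 = 922.5897
Step 4: Standard deviation = sqrt(922.5897) = 30.3742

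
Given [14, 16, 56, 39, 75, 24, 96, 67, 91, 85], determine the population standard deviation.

29.7054

Step 1: Compute the mean: 56.3
Step 2: Sum of squared deviations from the mean: 8824.1
Step 3: Population variance = 8824.1 / 10 = 882.41
Step 4: Standard deviation = sqrt(882.41) = 29.7054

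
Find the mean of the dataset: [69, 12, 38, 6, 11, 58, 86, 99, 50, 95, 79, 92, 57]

57.8462

Step 1: Sum all values: 69 + 12 + 38 + 6 + 11 + 58 + 86 + 99 + 50 + 95 + 79 + 92 + 57 = 752
Step 2: Count the number of values: n = 13
Step 3: Mean = sum / n = 752 / 13 = 57.8462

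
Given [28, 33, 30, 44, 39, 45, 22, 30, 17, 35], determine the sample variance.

80.0111

Step 1: Compute the mean: (28 + 33 + 30 + 44 + 39 + 45 + 22 + 30 + 17 + 35) / 10 = 32.3
Step 2: Compute squared deviations from the mean:
  (28 - 32.3)^2 = 18.49
  (33 - 32.3)^2 = 0.49
  (30 - 32.3)^2 = 5.29
  (44 - 32.3)^2 = 136.89
  (39 - 32.3)^2 = 44.89
  (45 - 32.3)^2 = 161.29
  (22 - 32.3)^2 = 106.09
  (30 - 32.3)^2 = 5.29
  (17 - 32.3)^2 = 234.09
  (35 - 32.3)^2 = 7.29
Step 3: Sum of squared deviations = 720.1
Step 4: Sample variance = 720.1 / 9 = 80.0111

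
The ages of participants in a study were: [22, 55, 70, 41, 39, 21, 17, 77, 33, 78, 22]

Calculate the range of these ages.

61

Step 1: Identify the maximum value: max = 78
Step 2: Identify the minimum value: min = 17
Step 3: Range = max - min = 78 - 17 = 61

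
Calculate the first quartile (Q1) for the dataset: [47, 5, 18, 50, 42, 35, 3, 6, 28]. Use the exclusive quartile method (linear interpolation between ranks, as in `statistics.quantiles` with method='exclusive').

5.5

Step 1: Sort the data: [3, 5, 6, 18, 28, 35, 42, 47, 50]
Step 2: n = 9
Step 3: Using the exclusive quartile method:
  Q1 = 5.5
  Q2 (median) = 28
  Q3 = 44.5
  IQR = Q3 - Q1 = 44.5 - 5.5 = 39
Step 4: Q1 = 5.5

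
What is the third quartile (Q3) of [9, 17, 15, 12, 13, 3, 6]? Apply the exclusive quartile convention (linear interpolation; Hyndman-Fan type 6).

15

Step 1: Sort the data: [3, 6, 9, 12, 13, 15, 17]
Step 2: n = 7
Step 3: Using the exclusive quartile method:
  Q1 = 6
  Q2 (median) = 12
  Q3 = 15
  IQR = Q3 - Q1 = 15 - 6 = 9
Step 4: Q3 = 15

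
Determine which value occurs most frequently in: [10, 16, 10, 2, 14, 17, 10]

10

Step 1: Count the frequency of each value:
  2: appears 1 time(s)
  10: appears 3 time(s)
  14: appears 1 time(s)
  16: appears 1 time(s)
  17: appears 1 time(s)
Step 2: The value 10 appears most frequently (3 times).
Step 3: Mode = 10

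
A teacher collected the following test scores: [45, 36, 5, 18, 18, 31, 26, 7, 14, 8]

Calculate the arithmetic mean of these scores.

20.8

Step 1: Sum all values: 45 + 36 + 5 + 18 + 18 + 31 + 26 + 7 + 14 + 8 = 208
Step 2: Count the number of values: n = 10
Step 3: Mean = sum / n = 208 / 10 = 20.8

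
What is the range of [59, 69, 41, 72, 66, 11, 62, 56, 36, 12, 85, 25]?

74

Step 1: Identify the maximum value: max = 85
Step 2: Identify the minimum value: min = 11
Step 3: Range = max - min = 85 - 11 = 74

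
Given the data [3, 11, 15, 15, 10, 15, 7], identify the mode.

15

Step 1: Count the frequency of each value:
  3: appears 1 time(s)
  7: appears 1 time(s)
  10: appears 1 time(s)
  11: appears 1 time(s)
  15: appears 3 time(s)
Step 2: The value 15 appears most frequently (3 times).
Step 3: Mode = 15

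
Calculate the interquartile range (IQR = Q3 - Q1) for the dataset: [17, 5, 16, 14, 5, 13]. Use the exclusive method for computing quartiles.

11.25

Step 1: Sort the data: [5, 5, 13, 14, 16, 17]
Step 2: n = 6
Step 3: Using the exclusive quartile method:
  Q1 = 5
  Q2 (median) = 13.5
  Q3 = 16.25
  IQR = Q3 - Q1 = 16.25 - 5 = 11.25
Step 4: IQR = 11.25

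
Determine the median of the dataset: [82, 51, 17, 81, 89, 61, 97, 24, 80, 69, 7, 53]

65

Step 1: Sort the data in ascending order: [7, 17, 24, 51, 53, 61, 69, 80, 81, 82, 89, 97]
Step 2: The number of values is n = 12.
Step 3: Since n is even, the median is the average of positions 6 and 7:
  Median = (61 + 69) / 2 = 65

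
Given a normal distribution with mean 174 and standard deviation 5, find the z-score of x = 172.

-0.4

Step 1: Recall the z-score formula: z = (x - mu) / sigma
Step 2: Substitute values: z = (172 - 174) / 5
Step 3: z = -2 / 5 = -0.4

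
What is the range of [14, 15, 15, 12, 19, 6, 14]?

13

Step 1: Identify the maximum value: max = 19
Step 2: Identify the minimum value: min = 6
Step 3: Range = max - min = 19 - 6 = 13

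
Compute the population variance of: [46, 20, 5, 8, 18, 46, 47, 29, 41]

251.6543

Step 1: Compute the mean: (46 + 20 + 5 + 8 + 18 + 46 + 47 + 29 + 41) / 9 = 28.8889
Step 2: Compute squared deviations from the mean:
  (46 - 28.8889)^2 = 292.7901
  (20 - 28.8889)^2 = 79.0123
  (5 - 28.8889)^2 = 570.679
  (8 - 28.8889)^2 = 436.3457
  (18 - 28.8889)^2 = 118.5679
  (46 - 28.8889)^2 = 292.7901
  (47 - 28.8889)^2 = 328.0123
  (29 - 28.8889)^2 = 0.0123
  (41 - 28.8889)^2 = 146.679
Step 3: Sum of squared deviations = 2264.8889
Step 4: Population variance = 2264.8889 / 9 = 251.6543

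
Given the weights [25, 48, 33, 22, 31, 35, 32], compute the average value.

32.2857

Step 1: Sum all values: 25 + 48 + 33 + 22 + 31 + 35 + 32 = 226
Step 2: Count the number of values: n = 7
Step 3: Mean = sum / n = 226 / 7 = 32.2857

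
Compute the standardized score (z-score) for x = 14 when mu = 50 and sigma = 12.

-3

Step 1: Recall the z-score formula: z = (x - mu) / sigma
Step 2: Substitute values: z = (14 - 50) / 12
Step 3: z = -36 / 12 = -3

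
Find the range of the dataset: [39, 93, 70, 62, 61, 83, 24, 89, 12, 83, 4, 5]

89

Step 1: Identify the maximum value: max = 93
Step 2: Identify the minimum value: min = 4
Step 3: Range = max - min = 93 - 4 = 89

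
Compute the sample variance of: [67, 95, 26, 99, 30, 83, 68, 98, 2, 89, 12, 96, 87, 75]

1162.0275

Step 1: Compute the mean: (67 + 95 + 26 + 99 + 30 + 83 + 68 + 98 + 2 + 89 + 12 + 96 + 87 + 75) / 14 = 66.2143
Step 2: Compute squared deviations from the mean:
  (67 - 66.2143)^2 = 0.6173
  (95 - 66.2143)^2 = 828.6173
  (26 - 66.2143)^2 = 1617.1888
  (99 - 66.2143)^2 = 1074.9031
  (30 - 66.2143)^2 = 1311.4745
  (83 - 66.2143)^2 = 281.7602
  (68 - 66.2143)^2 = 3.1888
  (98 - 66.2143)^2 = 1010.3316
  (2 - 66.2143)^2 = 4123.4745
  (89 - 66.2143)^2 = 519.1888
  (12 - 66.2143)^2 = 2939.1888
  (96 - 66.2143)^2 = 887.1888
  (87 - 66.2143)^2 = 432.0459
  (75 - 66.2143)^2 = 77.1888
Step 3: Sum of squared deviations = 15106.3571
Step 4: Sample variance = 15106.3571 / 13 = 1162.0275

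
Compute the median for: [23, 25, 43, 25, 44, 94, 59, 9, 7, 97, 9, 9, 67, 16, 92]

25

Step 1: Sort the data in ascending order: [7, 9, 9, 9, 16, 23, 25, 25, 43, 44, 59, 67, 92, 94, 97]
Step 2: The number of values is n = 15.
Step 3: Since n is odd, the median is the middle value at position 8: 25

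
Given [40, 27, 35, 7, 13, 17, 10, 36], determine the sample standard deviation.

12.9773

Step 1: Compute the mean: 23.125
Step 2: Sum of squared deviations from the mean: 1178.875
Step 3: Sample variance = 1178.875 / 7 = 168.4107
Step 4: Standard deviation = sqrt(168.4107) = 12.9773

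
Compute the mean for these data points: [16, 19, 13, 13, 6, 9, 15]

13

Step 1: Sum all values: 16 + 19 + 13 + 13 + 6 + 9 + 15 = 91
Step 2: Count the number of values: n = 7
Step 3: Mean = sum / n = 91 / 7 = 13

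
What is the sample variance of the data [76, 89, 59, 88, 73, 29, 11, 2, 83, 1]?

1332.7667

Step 1: Compute the mean: (76 + 89 + 59 + 88 + 73 + 29 + 11 + 2 + 83 + 1) / 10 = 51.1
Step 2: Compute squared deviations from the mean:
  (76 - 51.1)^2 = 620.01
  (89 - 51.1)^2 = 1436.41
  (59 - 51.1)^2 = 62.41
  (88 - 51.1)^2 = 1361.61
  (73 - 51.1)^2 = 479.61
  (29 - 51.1)^2 = 488.41
  (11 - 51.1)^2 = 1608.01
  (2 - 51.1)^2 = 2410.81
  (83 - 51.1)^2 = 1017.61
  (1 - 51.1)^2 = 2510.01
Step 3: Sum of squared deviations = 11994.9
Step 4: Sample variance = 11994.9 / 9 = 1332.7667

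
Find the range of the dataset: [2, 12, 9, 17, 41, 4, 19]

39

Step 1: Identify the maximum value: max = 41
Step 2: Identify the minimum value: min = 2
Step 3: Range = max - min = 41 - 2 = 39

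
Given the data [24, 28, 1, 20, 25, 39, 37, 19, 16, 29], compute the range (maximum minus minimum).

38

Step 1: Identify the maximum value: max = 39
Step 2: Identify the minimum value: min = 1
Step 3: Range = max - min = 39 - 1 = 38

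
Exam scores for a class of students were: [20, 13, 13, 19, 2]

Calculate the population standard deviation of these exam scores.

6.4062

Step 1: Compute the mean: 13.4
Step 2: Sum of squared deviations from the mean: 205.2
Step 3: Population variance = 205.2 / 5 = 41.04
Step 4: Standard deviation = sqrt(41.04) = 6.4062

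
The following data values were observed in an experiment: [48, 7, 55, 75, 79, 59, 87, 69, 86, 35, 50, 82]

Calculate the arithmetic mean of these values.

61

Step 1: Sum all values: 48 + 7 + 55 + 75 + 79 + 59 + 87 + 69 + 86 + 35 + 50 + 82 = 732
Step 2: Count the number of values: n = 12
Step 3: Mean = sum / n = 732 / 12 = 61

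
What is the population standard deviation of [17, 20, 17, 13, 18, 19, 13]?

2.5475

Step 1: Compute the mean: 16.7143
Step 2: Sum of squared deviations from the mean: 45.4286
Step 3: Population variance = 45.4286 / 7 = 6.4898
Step 4: Standard deviation = sqrt(6.4898) = 2.5475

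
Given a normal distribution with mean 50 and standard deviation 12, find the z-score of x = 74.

2

Step 1: Recall the z-score formula: z = (x - mu) / sigma
Step 2: Substitute values: z = (74 - 50) / 12
Step 3: z = 24 / 12 = 2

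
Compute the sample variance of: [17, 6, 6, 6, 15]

30.5

Step 1: Compute the mean: (17 + 6 + 6 + 6 + 15) / 5 = 10
Step 2: Compute squared deviations from the mean:
  (17 - 10)^2 = 49
  (6 - 10)^2 = 16
  (6 - 10)^2 = 16
  (6 - 10)^2 = 16
  (15 - 10)^2 = 25
Step 3: Sum of squared deviations = 122
Step 4: Sample variance = 122 / 4 = 30.5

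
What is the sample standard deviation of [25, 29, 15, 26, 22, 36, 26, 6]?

9.1095

Step 1: Compute the mean: 23.125
Step 2: Sum of squared deviations from the mean: 580.875
Step 3: Sample variance = 580.875 / 7 = 82.9821
Step 4: Standard deviation = sqrt(82.9821) = 9.1095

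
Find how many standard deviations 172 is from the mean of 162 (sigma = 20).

0.5

Step 1: Recall the z-score formula: z = (x - mu) / sigma
Step 2: Substitute values: z = (172 - 162) / 20
Step 3: z = 10 / 20 = 0.5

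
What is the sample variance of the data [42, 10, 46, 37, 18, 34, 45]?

194.1429

Step 1: Compute the mean: (42 + 10 + 46 + 37 + 18 + 34 + 45) / 7 = 33.1429
Step 2: Compute squared deviations from the mean:
  (42 - 33.1429)^2 = 78.449
  (10 - 33.1429)^2 = 535.5918
  (46 - 33.1429)^2 = 165.3061
  (37 - 33.1429)^2 = 14.8776
  (18 - 33.1429)^2 = 229.3061
  (34 - 33.1429)^2 = 0.7347
  (45 - 33.1429)^2 = 140.5918
Step 3: Sum of squared deviations = 1164.8571
Step 4: Sample variance = 1164.8571 / 6 = 194.1429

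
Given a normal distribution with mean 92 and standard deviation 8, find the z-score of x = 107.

1.875

Step 1: Recall the z-score formula: z = (x - mu) / sigma
Step 2: Substitute values: z = (107 - 92) / 8
Step 3: z = 15 / 8 = 1.875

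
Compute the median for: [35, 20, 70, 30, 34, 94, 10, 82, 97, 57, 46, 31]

40.5

Step 1: Sort the data in ascending order: [10, 20, 30, 31, 34, 35, 46, 57, 70, 82, 94, 97]
Step 2: The number of values is n = 12.
Step 3: Since n is even, the median is the average of positions 6 and 7:
  Median = (35 + 46) / 2 = 40.5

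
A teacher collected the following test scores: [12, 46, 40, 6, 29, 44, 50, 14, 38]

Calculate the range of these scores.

44

Step 1: Identify the maximum value: max = 50
Step 2: Identify the minimum value: min = 6
Step 3: Range = max - min = 50 - 6 = 44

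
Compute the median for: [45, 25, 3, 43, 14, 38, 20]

25

Step 1: Sort the data in ascending order: [3, 14, 20, 25, 38, 43, 45]
Step 2: The number of values is n = 7.
Step 3: Since n is odd, the median is the middle value at position 4: 25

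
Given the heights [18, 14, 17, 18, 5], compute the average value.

14.4

Step 1: Sum all values: 18 + 14 + 17 + 18 + 5 = 72
Step 2: Count the number of values: n = 5
Step 3: Mean = sum / n = 72 / 5 = 14.4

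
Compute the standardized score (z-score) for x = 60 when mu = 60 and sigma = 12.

0

Step 1: Recall the z-score formula: z = (x - mu) / sigma
Step 2: Substitute values: z = (60 - 60) / 12
Step 3: z = 0 / 12 = 0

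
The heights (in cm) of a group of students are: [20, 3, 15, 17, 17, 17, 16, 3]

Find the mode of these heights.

17

Step 1: Count the frequency of each value:
  3: appears 2 time(s)
  15: appears 1 time(s)
  16: appears 1 time(s)
  17: appears 3 time(s)
  20: appears 1 time(s)
Step 2: The value 17 appears most frequently (3 times).
Step 3: Mode = 17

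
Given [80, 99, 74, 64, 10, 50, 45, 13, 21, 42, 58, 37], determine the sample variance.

745.5379

Step 1: Compute the mean: (80 + 99 + 74 + 64 + 10 + 50 + 45 + 13 + 21 + 42 + 58 + 37) / 12 = 49.4167
Step 2: Compute squared deviations from the mean:
  (80 - 49.4167)^2 = 935.3403
  (99 - 49.4167)^2 = 2458.5069
  (74 - 49.4167)^2 = 604.3403
  (64 - 49.4167)^2 = 212.6736
  (10 - 49.4167)^2 = 1553.6736
  (50 - 49.4167)^2 = 0.3403
  (45 - 49.4167)^2 = 19.5069
  (13 - 49.4167)^2 = 1326.1736
  (21 - 49.4167)^2 = 807.5069
  (42 - 49.4167)^2 = 55.0069
  (58 - 49.4167)^2 = 73.6736
  (37 - 49.4167)^2 = 154.1736
Step 3: Sum of squared deviations = 8200.9167
Step 4: Sample variance = 8200.9167 / 11 = 745.5379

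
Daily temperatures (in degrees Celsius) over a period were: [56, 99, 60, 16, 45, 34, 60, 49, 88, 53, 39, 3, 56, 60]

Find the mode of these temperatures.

60

Step 1: Count the frequency of each value:
  3: appears 1 time(s)
  16: appears 1 time(s)
  34: appears 1 time(s)
  39: appears 1 time(s)
  45: appears 1 time(s)
  49: appears 1 time(s)
  53: appears 1 time(s)
  56: appears 2 time(s)
  60: appears 3 time(s)
  88: appears 1 time(s)
  99: appears 1 time(s)
Step 2: The value 60 appears most frequently (3 times).
Step 3: Mode = 60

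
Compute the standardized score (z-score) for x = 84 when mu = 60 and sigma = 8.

3

Step 1: Recall the z-score formula: z = (x - mu) / sigma
Step 2: Substitute values: z = (84 - 60) / 8
Step 3: z = 24 / 8 = 3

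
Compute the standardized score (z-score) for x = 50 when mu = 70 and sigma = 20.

-1

Step 1: Recall the z-score formula: z = (x - mu) / sigma
Step 2: Substitute values: z = (50 - 70) / 20
Step 3: z = -20 / 20 = -1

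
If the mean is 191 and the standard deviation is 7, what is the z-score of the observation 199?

1.1429

Step 1: Recall the z-score formula: z = (x - mu) / sigma
Step 2: Substitute values: z = (199 - 191) / 7
Step 3: z = 8 / 7 = 1.1429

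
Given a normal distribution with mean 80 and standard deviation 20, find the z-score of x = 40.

-2

Step 1: Recall the z-score formula: z = (x - mu) / sigma
Step 2: Substitute values: z = (40 - 80) / 20
Step 3: z = -40 / 20 = -2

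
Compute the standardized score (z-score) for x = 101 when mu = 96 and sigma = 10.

0.5

Step 1: Recall the z-score formula: z = (x - mu) / sigma
Step 2: Substitute values: z = (101 - 96) / 10
Step 3: z = 5 / 10 = 0.5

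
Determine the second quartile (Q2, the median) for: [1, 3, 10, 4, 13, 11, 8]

8

Step 1: Sort the data: [1, 3, 4, 8, 10, 11, 13]
Step 2: n = 7
Step 3: Q2 is the median. Since n is odd, it is the middle value at position 4: 8
Step 4: Q2 = 8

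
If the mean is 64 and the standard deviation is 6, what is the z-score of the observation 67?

0.5

Step 1: Recall the z-score formula: z = (x - mu) / sigma
Step 2: Substitute values: z = (67 - 64) / 6
Step 3: z = 3 / 6 = 0.5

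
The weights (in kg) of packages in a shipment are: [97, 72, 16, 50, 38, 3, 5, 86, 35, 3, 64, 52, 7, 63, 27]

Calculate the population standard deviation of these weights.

30.0471

Step 1: Compute the mean: 41.2
Step 2: Sum of squared deviations from the mean: 13542.4
Step 3: Population variance = 13542.4 / 15 = 902.8267
Step 4: Standard deviation = sqrt(902.8267) = 30.0471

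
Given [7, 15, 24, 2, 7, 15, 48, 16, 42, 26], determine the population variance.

204.76

Step 1: Compute the mean: (7 + 15 + 24 + 2 + 7 + 15 + 48 + 16 + 42 + 26) / 10 = 20.2
Step 2: Compute squared deviations from the mean:
  (7 - 20.2)^2 = 174.24
  (15 - 20.2)^2 = 27.04
  (24 - 20.2)^2 = 14.44
  (2 - 20.2)^2 = 331.24
  (7 - 20.2)^2 = 174.24
  (15 - 20.2)^2 = 27.04
  (48 - 20.2)^2 = 772.84
  (16 - 20.2)^2 = 17.64
  (42 - 20.2)^2 = 475.24
  (26 - 20.2)^2 = 33.64
Step 3: Sum of squared deviations = 2047.6
Step 4: Population variance = 2047.6 / 10 = 204.76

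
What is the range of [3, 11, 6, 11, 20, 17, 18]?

17

Step 1: Identify the maximum value: max = 20
Step 2: Identify the minimum value: min = 3
Step 3: Range = max - min = 20 - 3 = 17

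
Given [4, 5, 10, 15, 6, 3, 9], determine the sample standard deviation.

4.1975

Step 1: Compute the mean: 7.4286
Step 2: Sum of squared deviations from the mean: 105.7143
Step 3: Sample variance = 105.7143 / 6 = 17.619
Step 4: Standard deviation = sqrt(17.619) = 4.1975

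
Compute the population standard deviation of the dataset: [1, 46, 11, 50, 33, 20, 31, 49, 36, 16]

15.9878

Step 1: Compute the mean: 29.3
Step 2: Sum of squared deviations from the mean: 2556.1
Step 3: Population variance = 2556.1 / 10 = 255.61
Step 4: Standard deviation = sqrt(255.61) = 15.9878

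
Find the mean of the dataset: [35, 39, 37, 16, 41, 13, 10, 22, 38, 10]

26.1

Step 1: Sum all values: 35 + 39 + 37 + 16 + 41 + 13 + 10 + 22 + 38 + 10 = 261
Step 2: Count the number of values: n = 10
Step 3: Mean = sum / n = 261 / 10 = 26.1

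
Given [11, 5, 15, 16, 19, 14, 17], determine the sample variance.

21.4762

Step 1: Compute the mean: (11 + 5 + 15 + 16 + 19 + 14 + 17) / 7 = 13.8571
Step 2: Compute squared deviations from the mean:
  (11 - 13.8571)^2 = 8.1633
  (5 - 13.8571)^2 = 78.449
  (15 - 13.8571)^2 = 1.3061
  (16 - 13.8571)^2 = 4.5918
  (19 - 13.8571)^2 = 26.449
  (14 - 13.8571)^2 = 0.0204
  (17 - 13.8571)^2 = 9.8776
Step 3: Sum of squared deviations = 128.8571
Step 4: Sample variance = 128.8571 / 6 = 21.4762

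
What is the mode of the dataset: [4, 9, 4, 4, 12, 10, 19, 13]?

4

Step 1: Count the frequency of each value:
  4: appears 3 time(s)
  9: appears 1 time(s)
  10: appears 1 time(s)
  12: appears 1 time(s)
  13: appears 1 time(s)
  19: appears 1 time(s)
Step 2: The value 4 appears most frequently (3 times).
Step 3: Mode = 4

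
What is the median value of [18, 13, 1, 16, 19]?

16

Step 1: Sort the data in ascending order: [1, 13, 16, 18, 19]
Step 2: The number of values is n = 5.
Step 3: Since n is odd, the median is the middle value at position 3: 16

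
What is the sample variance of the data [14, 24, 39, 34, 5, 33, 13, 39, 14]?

164.1111

Step 1: Compute the mean: (14 + 24 + 39 + 34 + 5 + 33 + 13 + 39 + 14) / 9 = 23.8889
Step 2: Compute squared deviations from the mean:
  (14 - 23.8889)^2 = 97.7901
  (24 - 23.8889)^2 = 0.0123
  (39 - 23.8889)^2 = 228.3457
  (34 - 23.8889)^2 = 102.2346
  (5 - 23.8889)^2 = 356.7901
  (33 - 23.8889)^2 = 83.0123
  (13 - 23.8889)^2 = 118.5679
  (39 - 23.8889)^2 = 228.3457
  (14 - 23.8889)^2 = 97.7901
Step 3: Sum of squared deviations = 1312.8889
Step 4: Sample variance = 1312.8889 / 8 = 164.1111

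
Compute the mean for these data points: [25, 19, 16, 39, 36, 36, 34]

29.2857

Step 1: Sum all values: 25 + 19 + 16 + 39 + 36 + 36 + 34 = 205
Step 2: Count the number of values: n = 7
Step 3: Mean = sum / n = 205 / 7 = 29.2857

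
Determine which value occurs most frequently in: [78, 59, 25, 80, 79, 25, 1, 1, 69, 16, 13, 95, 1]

1

Step 1: Count the frequency of each value:
  1: appears 3 time(s)
  13: appears 1 time(s)
  16: appears 1 time(s)
  25: appears 2 time(s)
  59: appears 1 time(s)
  69: appears 1 time(s)
  78: appears 1 time(s)
  79: appears 1 time(s)
  80: appears 1 time(s)
  95: appears 1 time(s)
Step 2: The value 1 appears most frequently (3 times).
Step 3: Mode = 1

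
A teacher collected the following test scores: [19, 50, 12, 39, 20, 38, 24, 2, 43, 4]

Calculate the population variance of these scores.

251.49

Step 1: Compute the mean: (19 + 50 + 12 + 39 + 20 + 38 + 24 + 2 + 43 + 4) / 10 = 25.1
Step 2: Compute squared deviations from the mean:
  (19 - 25.1)^2 = 37.21
  (50 - 25.1)^2 = 620.01
  (12 - 25.1)^2 = 171.61
  (39 - 25.1)^2 = 193.21
  (20 - 25.1)^2 = 26.01
  (38 - 25.1)^2 = 166.41
  (24 - 25.1)^2 = 1.21
  (2 - 25.1)^2 = 533.61
  (43 - 25.1)^2 = 320.41
  (4 - 25.1)^2 = 445.21
Step 3: Sum of squared deviations = 2514.9
Step 4: Population variance = 2514.9 / 10 = 251.49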